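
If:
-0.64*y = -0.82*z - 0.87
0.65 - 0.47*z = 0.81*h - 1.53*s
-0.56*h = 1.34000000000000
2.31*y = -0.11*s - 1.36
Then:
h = -2.39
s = -2.13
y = -0.49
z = -1.44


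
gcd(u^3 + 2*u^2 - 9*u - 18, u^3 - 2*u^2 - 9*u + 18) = u^2 - 9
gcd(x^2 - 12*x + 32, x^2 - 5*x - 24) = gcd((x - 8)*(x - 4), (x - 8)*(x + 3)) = x - 8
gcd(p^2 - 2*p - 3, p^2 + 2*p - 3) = 1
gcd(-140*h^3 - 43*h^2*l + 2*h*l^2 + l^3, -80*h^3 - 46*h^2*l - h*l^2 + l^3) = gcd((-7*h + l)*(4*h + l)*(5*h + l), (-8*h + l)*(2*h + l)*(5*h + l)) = 5*h + l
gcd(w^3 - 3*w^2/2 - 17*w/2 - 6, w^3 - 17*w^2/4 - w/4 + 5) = w^2 - 3*w - 4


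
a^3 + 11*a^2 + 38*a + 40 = (a + 2)*(a + 4)*(a + 5)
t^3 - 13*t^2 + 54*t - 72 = (t - 6)*(t - 4)*(t - 3)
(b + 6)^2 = b^2 + 12*b + 36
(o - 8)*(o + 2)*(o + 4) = o^3 - 2*o^2 - 40*o - 64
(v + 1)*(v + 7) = v^2 + 8*v + 7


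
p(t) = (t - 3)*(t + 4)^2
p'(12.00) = 544.00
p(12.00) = 2304.00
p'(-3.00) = -11.00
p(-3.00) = -6.00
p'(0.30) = -4.73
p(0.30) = -49.92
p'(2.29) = 30.63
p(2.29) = -28.09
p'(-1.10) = -15.37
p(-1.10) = -34.48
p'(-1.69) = -16.33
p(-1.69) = -25.03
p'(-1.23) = -15.76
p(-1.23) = -32.46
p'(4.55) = 99.61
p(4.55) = 113.31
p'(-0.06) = -8.59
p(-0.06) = -47.50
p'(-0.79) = -14.03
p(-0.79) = -39.05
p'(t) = (t - 3)*(2*t + 8) + (t + 4)^2 = (t + 4)*(3*t - 2)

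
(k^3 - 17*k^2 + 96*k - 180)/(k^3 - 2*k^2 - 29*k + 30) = (k^2 - 11*k + 30)/(k^2 + 4*k - 5)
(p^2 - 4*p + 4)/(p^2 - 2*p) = (p - 2)/p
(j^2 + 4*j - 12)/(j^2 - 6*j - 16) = (-j^2 - 4*j + 12)/(-j^2 + 6*j + 16)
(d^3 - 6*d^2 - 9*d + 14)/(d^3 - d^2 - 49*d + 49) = (d + 2)/(d + 7)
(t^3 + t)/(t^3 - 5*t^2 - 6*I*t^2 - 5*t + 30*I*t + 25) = t*(t + I)/(t^2 - 5*t*(1 + I) + 25*I)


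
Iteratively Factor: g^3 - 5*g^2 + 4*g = (g)*(g^2 - 5*g + 4) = g*(g - 1)*(g - 4)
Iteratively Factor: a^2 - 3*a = (a - 3)*(a)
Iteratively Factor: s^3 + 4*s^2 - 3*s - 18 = (s + 3)*(s^2 + s - 6) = (s - 2)*(s + 3)*(s + 3)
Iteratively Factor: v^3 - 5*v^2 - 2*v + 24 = (v - 4)*(v^2 - v - 6) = (v - 4)*(v + 2)*(v - 3)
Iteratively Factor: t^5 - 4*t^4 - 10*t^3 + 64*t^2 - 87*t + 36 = (t - 1)*(t^4 - 3*t^3 - 13*t^2 + 51*t - 36) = (t - 1)^2*(t^3 - 2*t^2 - 15*t + 36) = (t - 1)^2*(t + 4)*(t^2 - 6*t + 9) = (t - 3)*(t - 1)^2*(t + 4)*(t - 3)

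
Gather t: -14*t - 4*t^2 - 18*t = -4*t^2 - 32*t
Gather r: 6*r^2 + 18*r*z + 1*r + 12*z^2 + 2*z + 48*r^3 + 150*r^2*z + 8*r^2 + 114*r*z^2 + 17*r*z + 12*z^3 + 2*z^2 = 48*r^3 + r^2*(150*z + 14) + r*(114*z^2 + 35*z + 1) + 12*z^3 + 14*z^2 + 2*z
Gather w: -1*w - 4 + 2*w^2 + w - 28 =2*w^2 - 32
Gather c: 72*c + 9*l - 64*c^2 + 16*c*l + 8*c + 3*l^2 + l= -64*c^2 + c*(16*l + 80) + 3*l^2 + 10*l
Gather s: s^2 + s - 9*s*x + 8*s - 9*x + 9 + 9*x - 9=s^2 + s*(9 - 9*x)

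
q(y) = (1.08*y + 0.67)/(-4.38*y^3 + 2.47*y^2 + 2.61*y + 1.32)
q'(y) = (1.08*y + 0.67)*(13.14*y^2 - 4.94*y - 2.61)/(-4.38*y^3 + 2.47*y^2 + 2.61*y + 1.32)^2 + 1.08/(-4.38*y^3 + 2.47*y^2 + 2.61*y + 1.32) = (9.4608*y^3 + 6.1362*y^2 - 3.3098*y - 0.3231)/(19.1844*y^6 - 21.6372*y^5 - 16.7627*y^4 + 1.3302*y^3 + 13.3329*y^2 + 6.8904*y + 1.7424)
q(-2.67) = -0.02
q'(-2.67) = -0.01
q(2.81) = -0.05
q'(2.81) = 0.05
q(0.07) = 0.49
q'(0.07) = -0.23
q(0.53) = 0.45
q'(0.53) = 0.14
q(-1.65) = -0.05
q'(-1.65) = -0.04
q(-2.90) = -0.02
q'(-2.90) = -0.01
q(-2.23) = -0.03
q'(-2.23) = -0.02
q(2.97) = -0.05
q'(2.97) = 0.04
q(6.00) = -0.01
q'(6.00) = 0.00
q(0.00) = 0.51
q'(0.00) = -0.19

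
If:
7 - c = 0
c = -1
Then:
No Solution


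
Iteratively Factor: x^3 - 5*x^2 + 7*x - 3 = (x - 1)*(x^2 - 4*x + 3) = (x - 1)^2*(x - 3)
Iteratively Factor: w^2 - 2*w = (w)*(w - 2)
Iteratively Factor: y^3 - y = (y)*(y^2 - 1) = y*(y + 1)*(y - 1)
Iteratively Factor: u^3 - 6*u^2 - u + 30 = (u + 2)*(u^2 - 8*u + 15) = (u - 5)*(u + 2)*(u - 3)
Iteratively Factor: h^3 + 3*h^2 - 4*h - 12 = (h + 3)*(h^2 - 4) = (h - 2)*(h + 3)*(h + 2)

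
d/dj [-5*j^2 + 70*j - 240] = 70 - 10*j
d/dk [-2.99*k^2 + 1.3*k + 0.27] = 1.3 - 5.98*k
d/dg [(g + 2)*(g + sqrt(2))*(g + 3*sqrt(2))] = 3*g^2 + 4*g + 8*sqrt(2)*g + 6 + 8*sqrt(2)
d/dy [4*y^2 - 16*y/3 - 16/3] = 8*y - 16/3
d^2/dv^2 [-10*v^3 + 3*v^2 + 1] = 6 - 60*v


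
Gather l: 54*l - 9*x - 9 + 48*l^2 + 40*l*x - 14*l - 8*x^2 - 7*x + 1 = 48*l^2 + l*(40*x + 40) - 8*x^2 - 16*x - 8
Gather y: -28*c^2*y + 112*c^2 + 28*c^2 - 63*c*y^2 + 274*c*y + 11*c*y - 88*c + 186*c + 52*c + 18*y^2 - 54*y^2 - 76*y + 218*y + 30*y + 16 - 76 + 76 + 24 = 140*c^2 + 150*c + y^2*(-63*c - 36) + y*(-28*c^2 + 285*c + 172) + 40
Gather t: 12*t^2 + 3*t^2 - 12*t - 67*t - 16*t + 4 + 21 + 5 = 15*t^2 - 95*t + 30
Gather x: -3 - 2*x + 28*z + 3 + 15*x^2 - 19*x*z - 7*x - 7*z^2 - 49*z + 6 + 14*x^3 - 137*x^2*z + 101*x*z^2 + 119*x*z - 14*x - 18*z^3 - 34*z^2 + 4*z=14*x^3 + x^2*(15 - 137*z) + x*(101*z^2 + 100*z - 23) - 18*z^3 - 41*z^2 - 17*z + 6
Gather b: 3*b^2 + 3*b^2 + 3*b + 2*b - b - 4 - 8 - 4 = 6*b^2 + 4*b - 16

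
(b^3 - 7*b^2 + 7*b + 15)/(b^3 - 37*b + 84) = (b^2 - 4*b - 5)/(b^2 + 3*b - 28)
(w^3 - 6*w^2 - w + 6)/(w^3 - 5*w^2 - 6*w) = (w - 1)/w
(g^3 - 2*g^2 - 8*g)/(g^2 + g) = (g^2 - 2*g - 8)/(g + 1)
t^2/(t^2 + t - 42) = t^2/(t^2 + t - 42)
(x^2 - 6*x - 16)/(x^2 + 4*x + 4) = (x - 8)/(x + 2)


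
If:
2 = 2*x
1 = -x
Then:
No Solution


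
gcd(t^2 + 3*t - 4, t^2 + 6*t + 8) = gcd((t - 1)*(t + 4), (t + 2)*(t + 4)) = t + 4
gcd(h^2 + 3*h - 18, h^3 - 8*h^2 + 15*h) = h - 3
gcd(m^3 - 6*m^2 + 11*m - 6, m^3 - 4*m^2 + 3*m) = m^2 - 4*m + 3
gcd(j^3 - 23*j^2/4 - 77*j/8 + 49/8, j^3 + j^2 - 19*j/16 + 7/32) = j^2 + 5*j/4 - 7/8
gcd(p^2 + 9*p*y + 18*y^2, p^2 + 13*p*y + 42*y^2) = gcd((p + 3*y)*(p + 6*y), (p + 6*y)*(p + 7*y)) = p + 6*y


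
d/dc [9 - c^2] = -2*c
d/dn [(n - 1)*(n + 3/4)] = 2*n - 1/4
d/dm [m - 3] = 1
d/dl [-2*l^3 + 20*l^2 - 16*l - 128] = -6*l^2 + 40*l - 16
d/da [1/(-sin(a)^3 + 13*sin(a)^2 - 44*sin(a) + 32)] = (3*sin(a)^2 - 26*sin(a) + 44)*cos(a)/(sin(a)^3 - 13*sin(a)^2 + 44*sin(a) - 32)^2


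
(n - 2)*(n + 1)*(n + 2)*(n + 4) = n^4 + 5*n^3 - 20*n - 16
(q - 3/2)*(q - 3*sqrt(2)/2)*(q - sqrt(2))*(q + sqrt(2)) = q^4 - 3*sqrt(2)*q^3/2 - 3*q^3/2 - 2*q^2 + 9*sqrt(2)*q^2/4 + 3*q + 3*sqrt(2)*q - 9*sqrt(2)/2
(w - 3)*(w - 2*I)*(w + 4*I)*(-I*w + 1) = -I*w^4 + 3*w^3 + 3*I*w^3 - 9*w^2 - 6*I*w^2 + 8*w + 18*I*w - 24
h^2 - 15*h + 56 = (h - 8)*(h - 7)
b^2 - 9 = (b - 3)*(b + 3)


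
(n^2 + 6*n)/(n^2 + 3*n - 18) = n/(n - 3)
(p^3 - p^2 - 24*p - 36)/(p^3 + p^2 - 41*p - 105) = (p^2 - 4*p - 12)/(p^2 - 2*p - 35)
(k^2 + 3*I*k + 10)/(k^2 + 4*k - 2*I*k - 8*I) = (k + 5*I)/(k + 4)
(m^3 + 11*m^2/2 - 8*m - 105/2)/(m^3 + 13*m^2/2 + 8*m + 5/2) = (2*m^2 + m - 21)/(2*m^2 + 3*m + 1)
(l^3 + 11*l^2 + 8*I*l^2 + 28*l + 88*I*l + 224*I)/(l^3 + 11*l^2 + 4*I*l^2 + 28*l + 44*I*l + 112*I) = (l + 8*I)/(l + 4*I)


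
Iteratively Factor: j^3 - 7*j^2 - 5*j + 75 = (j - 5)*(j^2 - 2*j - 15) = (j - 5)^2*(j + 3)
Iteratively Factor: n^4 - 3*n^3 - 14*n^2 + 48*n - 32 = (n + 4)*(n^3 - 7*n^2 + 14*n - 8) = (n - 2)*(n + 4)*(n^2 - 5*n + 4) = (n - 2)*(n - 1)*(n + 4)*(n - 4)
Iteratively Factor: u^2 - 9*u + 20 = (u - 4)*(u - 5)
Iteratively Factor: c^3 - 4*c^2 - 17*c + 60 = (c - 3)*(c^2 - c - 20) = (c - 3)*(c + 4)*(c - 5)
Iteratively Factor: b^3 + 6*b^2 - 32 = (b - 2)*(b^2 + 8*b + 16) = (b - 2)*(b + 4)*(b + 4)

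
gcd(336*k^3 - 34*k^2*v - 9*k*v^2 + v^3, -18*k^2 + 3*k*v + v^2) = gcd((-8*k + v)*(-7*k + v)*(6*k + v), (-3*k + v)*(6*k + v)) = 6*k + v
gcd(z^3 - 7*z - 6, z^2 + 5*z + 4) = z + 1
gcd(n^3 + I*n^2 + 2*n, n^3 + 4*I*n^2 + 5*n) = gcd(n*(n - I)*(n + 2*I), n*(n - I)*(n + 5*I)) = n^2 - I*n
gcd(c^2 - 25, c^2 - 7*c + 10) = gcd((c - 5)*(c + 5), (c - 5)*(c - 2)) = c - 5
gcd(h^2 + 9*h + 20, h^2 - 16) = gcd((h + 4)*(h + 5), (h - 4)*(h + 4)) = h + 4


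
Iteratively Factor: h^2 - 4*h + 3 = (h - 1)*(h - 3)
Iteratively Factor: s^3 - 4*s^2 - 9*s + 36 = (s - 4)*(s^2 - 9) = (s - 4)*(s + 3)*(s - 3)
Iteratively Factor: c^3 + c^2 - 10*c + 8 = (c + 4)*(c^2 - 3*c + 2) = (c - 1)*(c + 4)*(c - 2)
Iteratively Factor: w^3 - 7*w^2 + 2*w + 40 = (w + 2)*(w^2 - 9*w + 20) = (w - 4)*(w + 2)*(w - 5)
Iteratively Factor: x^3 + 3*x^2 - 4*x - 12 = (x - 2)*(x^2 + 5*x + 6) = (x - 2)*(x + 3)*(x + 2)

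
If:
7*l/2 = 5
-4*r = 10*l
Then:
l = 10/7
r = -25/7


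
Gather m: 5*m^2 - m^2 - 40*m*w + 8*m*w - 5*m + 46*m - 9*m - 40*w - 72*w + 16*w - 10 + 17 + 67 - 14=4*m^2 + m*(32 - 32*w) - 96*w + 60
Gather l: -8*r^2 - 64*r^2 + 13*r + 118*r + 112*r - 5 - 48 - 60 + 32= -72*r^2 + 243*r - 81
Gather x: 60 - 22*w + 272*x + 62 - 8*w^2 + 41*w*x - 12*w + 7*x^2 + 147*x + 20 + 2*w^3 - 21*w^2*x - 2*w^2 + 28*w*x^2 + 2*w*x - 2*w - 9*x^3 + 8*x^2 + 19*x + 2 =2*w^3 - 10*w^2 - 36*w - 9*x^3 + x^2*(28*w + 15) + x*(-21*w^2 + 43*w + 438) + 144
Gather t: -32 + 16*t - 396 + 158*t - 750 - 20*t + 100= 154*t - 1078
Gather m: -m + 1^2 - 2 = -m - 1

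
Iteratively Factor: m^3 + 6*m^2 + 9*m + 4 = (m + 1)*(m^2 + 5*m + 4) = (m + 1)^2*(m + 4)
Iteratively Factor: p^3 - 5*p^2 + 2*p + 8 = (p + 1)*(p^2 - 6*p + 8) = (p - 2)*(p + 1)*(p - 4)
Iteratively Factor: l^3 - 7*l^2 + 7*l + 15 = (l - 5)*(l^2 - 2*l - 3) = (l - 5)*(l - 3)*(l + 1)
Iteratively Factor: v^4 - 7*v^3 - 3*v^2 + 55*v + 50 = (v + 1)*(v^3 - 8*v^2 + 5*v + 50) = (v + 1)*(v + 2)*(v^2 - 10*v + 25) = (v - 5)*(v + 1)*(v + 2)*(v - 5)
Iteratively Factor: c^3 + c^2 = (c)*(c^2 + c) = c*(c + 1)*(c)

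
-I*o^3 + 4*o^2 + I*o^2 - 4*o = o*(o + 4*I)*(-I*o + I)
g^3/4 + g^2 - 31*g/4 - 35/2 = (g/4 + 1/2)*(g - 5)*(g + 7)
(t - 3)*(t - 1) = t^2 - 4*t + 3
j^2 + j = j*(j + 1)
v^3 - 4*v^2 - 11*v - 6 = (v - 6)*(v + 1)^2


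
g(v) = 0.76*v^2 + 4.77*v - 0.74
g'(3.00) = 9.33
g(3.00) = 20.41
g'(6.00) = 13.89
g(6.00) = 55.24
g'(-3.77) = -0.96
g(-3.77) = -7.92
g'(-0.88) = 3.43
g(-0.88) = -4.35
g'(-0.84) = 3.49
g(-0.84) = -4.21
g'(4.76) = 12.01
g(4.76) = 39.18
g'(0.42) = 5.41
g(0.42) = 1.40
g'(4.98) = 12.34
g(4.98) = 41.86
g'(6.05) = 13.97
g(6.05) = 55.94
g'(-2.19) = 1.44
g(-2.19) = -7.54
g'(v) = 1.52*v + 4.77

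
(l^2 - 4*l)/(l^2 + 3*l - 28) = l/(l + 7)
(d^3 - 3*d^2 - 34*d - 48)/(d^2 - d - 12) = (d^2 - 6*d - 16)/(d - 4)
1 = 1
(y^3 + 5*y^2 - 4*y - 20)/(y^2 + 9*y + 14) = (y^2 + 3*y - 10)/(y + 7)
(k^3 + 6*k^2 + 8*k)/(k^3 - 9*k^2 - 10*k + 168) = k*(k + 2)/(k^2 - 13*k + 42)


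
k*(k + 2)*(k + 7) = k^3 + 9*k^2 + 14*k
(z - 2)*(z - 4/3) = z^2 - 10*z/3 + 8/3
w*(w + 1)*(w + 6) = w^3 + 7*w^2 + 6*w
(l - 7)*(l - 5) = l^2 - 12*l + 35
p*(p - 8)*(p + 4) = p^3 - 4*p^2 - 32*p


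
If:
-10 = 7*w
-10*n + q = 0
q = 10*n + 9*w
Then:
No Solution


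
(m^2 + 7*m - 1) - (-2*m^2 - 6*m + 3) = 3*m^2 + 13*m - 4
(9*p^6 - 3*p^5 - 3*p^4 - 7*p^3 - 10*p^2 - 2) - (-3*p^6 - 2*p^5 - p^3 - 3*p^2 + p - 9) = 12*p^6 - p^5 - 3*p^4 - 6*p^3 - 7*p^2 - p + 7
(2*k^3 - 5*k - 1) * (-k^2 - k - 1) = -2*k^5 - 2*k^4 + 3*k^3 + 6*k^2 + 6*k + 1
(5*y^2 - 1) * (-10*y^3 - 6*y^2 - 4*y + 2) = -50*y^5 - 30*y^4 - 10*y^3 + 16*y^2 + 4*y - 2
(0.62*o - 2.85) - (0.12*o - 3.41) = 0.5*o + 0.56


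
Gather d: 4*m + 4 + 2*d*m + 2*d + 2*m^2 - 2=d*(2*m + 2) + 2*m^2 + 4*m + 2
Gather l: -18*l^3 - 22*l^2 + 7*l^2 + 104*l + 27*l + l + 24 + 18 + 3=-18*l^3 - 15*l^2 + 132*l + 45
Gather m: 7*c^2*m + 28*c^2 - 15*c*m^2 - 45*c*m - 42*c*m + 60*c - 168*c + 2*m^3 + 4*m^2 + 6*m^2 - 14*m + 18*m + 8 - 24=28*c^2 - 108*c + 2*m^3 + m^2*(10 - 15*c) + m*(7*c^2 - 87*c + 4) - 16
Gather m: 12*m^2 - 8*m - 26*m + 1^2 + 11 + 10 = 12*m^2 - 34*m + 22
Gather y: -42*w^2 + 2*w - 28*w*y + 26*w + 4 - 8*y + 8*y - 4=-42*w^2 - 28*w*y + 28*w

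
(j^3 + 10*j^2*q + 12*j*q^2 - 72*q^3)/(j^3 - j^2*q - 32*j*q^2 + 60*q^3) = (-j - 6*q)/(-j + 5*q)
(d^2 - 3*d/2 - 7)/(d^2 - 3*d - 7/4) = 2*(d + 2)/(2*d + 1)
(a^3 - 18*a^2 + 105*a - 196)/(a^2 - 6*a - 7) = (a^2 - 11*a + 28)/(a + 1)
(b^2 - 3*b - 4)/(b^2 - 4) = (b^2 - 3*b - 4)/(b^2 - 4)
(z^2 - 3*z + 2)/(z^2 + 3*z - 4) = (z - 2)/(z + 4)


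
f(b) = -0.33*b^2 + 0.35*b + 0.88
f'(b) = 0.35 - 0.66*b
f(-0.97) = 0.23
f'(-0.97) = 0.99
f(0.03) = 0.89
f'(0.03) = 0.33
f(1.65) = 0.56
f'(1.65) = -0.74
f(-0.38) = 0.70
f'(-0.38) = 0.60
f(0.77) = 0.95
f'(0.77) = -0.16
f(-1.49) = -0.37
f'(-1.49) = 1.33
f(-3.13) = -3.45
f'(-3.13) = 2.42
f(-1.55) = -0.46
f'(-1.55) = 1.37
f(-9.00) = -29.00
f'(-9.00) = 6.29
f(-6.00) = -13.10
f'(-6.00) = 4.31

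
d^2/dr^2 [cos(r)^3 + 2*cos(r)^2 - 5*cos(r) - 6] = 17*cos(r)/4 - 4*cos(2*r) - 9*cos(3*r)/4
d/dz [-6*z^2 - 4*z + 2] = -12*z - 4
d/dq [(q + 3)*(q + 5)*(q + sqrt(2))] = 3*q^2 + 2*sqrt(2)*q + 16*q + 8*sqrt(2) + 15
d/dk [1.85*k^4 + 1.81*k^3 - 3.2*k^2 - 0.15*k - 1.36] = 7.4*k^3 + 5.43*k^2 - 6.4*k - 0.15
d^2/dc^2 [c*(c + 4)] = 2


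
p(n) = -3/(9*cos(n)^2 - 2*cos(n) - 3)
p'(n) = -3*(18*sin(n)*cos(n) - 2*sin(n))/(9*cos(n)^2 - 2*cos(n) - 3)^2 = 6*(1 - 9*cos(n))*sin(n)/(-9*cos(n)^2 + 2*cos(n) + 3)^2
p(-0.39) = -1.05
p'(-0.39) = 2.06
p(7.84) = 0.99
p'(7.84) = 0.57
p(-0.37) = -1.01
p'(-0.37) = 1.83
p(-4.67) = 1.03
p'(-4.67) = 0.99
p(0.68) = -3.38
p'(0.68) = -28.80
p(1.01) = 1.98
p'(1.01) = -8.35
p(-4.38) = 2.16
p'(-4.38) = 11.57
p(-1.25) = 1.10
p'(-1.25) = 1.40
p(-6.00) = -0.89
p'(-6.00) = -1.12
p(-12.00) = -1.74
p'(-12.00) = -7.17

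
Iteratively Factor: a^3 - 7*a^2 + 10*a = (a - 2)*(a^2 - 5*a) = a*(a - 2)*(a - 5)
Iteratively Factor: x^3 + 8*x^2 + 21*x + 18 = (x + 2)*(x^2 + 6*x + 9) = (x + 2)*(x + 3)*(x + 3)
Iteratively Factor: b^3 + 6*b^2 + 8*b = (b + 2)*(b^2 + 4*b) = b*(b + 2)*(b + 4)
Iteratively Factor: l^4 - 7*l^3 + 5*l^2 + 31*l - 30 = (l - 5)*(l^3 - 2*l^2 - 5*l + 6) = (l - 5)*(l + 2)*(l^2 - 4*l + 3) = (l - 5)*(l - 1)*(l + 2)*(l - 3)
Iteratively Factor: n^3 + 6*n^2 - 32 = (n + 4)*(n^2 + 2*n - 8) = (n + 4)^2*(n - 2)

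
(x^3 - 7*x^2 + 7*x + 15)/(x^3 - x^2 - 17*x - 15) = (x - 3)/(x + 3)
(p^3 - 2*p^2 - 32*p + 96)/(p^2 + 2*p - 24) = p - 4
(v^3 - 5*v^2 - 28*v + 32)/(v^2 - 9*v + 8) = v + 4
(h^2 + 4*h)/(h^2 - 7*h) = (h + 4)/(h - 7)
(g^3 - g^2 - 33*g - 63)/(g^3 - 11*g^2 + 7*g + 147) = (g + 3)/(g - 7)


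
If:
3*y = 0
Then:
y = 0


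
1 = 1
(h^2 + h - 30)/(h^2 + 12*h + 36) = (h - 5)/(h + 6)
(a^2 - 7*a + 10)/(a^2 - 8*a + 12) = (a - 5)/(a - 6)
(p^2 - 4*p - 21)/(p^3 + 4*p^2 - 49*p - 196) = (p + 3)/(p^2 + 11*p + 28)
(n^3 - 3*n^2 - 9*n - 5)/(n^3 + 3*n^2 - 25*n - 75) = (n^2 + 2*n + 1)/(n^2 + 8*n + 15)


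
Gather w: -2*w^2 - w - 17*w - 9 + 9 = -2*w^2 - 18*w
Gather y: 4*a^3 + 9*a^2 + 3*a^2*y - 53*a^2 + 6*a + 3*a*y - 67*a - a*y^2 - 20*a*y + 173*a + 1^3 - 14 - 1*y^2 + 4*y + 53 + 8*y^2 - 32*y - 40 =4*a^3 - 44*a^2 + 112*a + y^2*(7 - a) + y*(3*a^2 - 17*a - 28)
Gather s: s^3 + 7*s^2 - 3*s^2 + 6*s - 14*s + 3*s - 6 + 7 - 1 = s^3 + 4*s^2 - 5*s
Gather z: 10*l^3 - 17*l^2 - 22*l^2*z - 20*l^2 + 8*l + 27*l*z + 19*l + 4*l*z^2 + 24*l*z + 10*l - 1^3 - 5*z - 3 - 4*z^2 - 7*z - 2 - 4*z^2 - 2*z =10*l^3 - 37*l^2 + 37*l + z^2*(4*l - 8) + z*(-22*l^2 + 51*l - 14) - 6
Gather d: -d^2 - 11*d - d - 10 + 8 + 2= -d^2 - 12*d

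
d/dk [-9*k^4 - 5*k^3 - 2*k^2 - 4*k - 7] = -36*k^3 - 15*k^2 - 4*k - 4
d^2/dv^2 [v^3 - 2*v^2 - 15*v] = 6*v - 4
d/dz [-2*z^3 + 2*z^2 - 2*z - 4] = -6*z^2 + 4*z - 2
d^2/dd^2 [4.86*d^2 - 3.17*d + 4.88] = 9.72000000000000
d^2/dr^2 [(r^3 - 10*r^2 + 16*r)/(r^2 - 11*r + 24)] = 6/(r^3 - 9*r^2 + 27*r - 27)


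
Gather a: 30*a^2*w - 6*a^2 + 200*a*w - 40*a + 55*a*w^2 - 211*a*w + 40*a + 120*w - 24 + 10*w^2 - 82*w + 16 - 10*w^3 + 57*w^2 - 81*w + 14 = a^2*(30*w - 6) + a*(55*w^2 - 11*w) - 10*w^3 + 67*w^2 - 43*w + 6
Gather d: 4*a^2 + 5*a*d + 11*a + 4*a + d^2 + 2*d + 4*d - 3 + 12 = 4*a^2 + 15*a + d^2 + d*(5*a + 6) + 9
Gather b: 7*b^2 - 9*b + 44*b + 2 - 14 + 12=7*b^2 + 35*b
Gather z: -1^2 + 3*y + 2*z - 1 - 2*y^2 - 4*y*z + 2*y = -2*y^2 + 5*y + z*(2 - 4*y) - 2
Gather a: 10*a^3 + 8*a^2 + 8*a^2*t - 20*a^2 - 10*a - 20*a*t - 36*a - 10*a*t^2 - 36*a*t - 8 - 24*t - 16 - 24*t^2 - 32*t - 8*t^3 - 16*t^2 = 10*a^3 + a^2*(8*t - 12) + a*(-10*t^2 - 56*t - 46) - 8*t^3 - 40*t^2 - 56*t - 24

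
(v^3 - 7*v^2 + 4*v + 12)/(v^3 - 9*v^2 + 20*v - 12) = (v + 1)/(v - 1)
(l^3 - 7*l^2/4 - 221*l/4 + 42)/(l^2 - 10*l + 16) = (4*l^2 + 25*l - 21)/(4*(l - 2))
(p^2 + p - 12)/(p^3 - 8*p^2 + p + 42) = (p + 4)/(p^2 - 5*p - 14)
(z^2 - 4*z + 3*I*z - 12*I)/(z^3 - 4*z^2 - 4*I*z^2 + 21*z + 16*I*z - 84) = 1/(z - 7*I)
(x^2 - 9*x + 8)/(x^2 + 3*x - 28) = (x^2 - 9*x + 8)/(x^2 + 3*x - 28)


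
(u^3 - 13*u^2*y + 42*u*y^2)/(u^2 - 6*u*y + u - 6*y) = u*(u - 7*y)/(u + 1)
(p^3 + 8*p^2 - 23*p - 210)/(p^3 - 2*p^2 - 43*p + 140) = (p + 6)/(p - 4)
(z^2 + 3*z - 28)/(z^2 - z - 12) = (z + 7)/(z + 3)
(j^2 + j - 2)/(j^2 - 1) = (j + 2)/(j + 1)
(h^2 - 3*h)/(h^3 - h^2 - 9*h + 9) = h/(h^2 + 2*h - 3)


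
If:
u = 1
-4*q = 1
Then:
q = -1/4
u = 1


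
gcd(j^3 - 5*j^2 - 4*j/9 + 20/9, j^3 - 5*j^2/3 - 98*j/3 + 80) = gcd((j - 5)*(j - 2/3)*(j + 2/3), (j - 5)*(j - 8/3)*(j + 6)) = j - 5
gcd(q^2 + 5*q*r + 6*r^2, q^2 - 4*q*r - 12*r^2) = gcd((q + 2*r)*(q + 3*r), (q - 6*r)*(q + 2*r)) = q + 2*r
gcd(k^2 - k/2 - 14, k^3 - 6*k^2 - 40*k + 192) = k - 4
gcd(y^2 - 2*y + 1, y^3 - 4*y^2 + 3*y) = y - 1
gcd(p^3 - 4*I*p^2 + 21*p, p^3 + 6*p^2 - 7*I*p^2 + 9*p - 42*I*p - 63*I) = p - 7*I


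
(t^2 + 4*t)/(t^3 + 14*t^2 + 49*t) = (t + 4)/(t^2 + 14*t + 49)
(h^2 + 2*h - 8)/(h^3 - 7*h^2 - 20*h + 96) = (h - 2)/(h^2 - 11*h + 24)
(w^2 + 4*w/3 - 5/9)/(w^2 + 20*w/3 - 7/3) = (w + 5/3)/(w + 7)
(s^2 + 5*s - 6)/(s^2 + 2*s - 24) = (s - 1)/(s - 4)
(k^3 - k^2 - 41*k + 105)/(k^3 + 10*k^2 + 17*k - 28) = (k^2 - 8*k + 15)/(k^2 + 3*k - 4)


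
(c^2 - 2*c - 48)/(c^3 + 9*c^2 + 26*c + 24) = (c^2 - 2*c - 48)/(c^3 + 9*c^2 + 26*c + 24)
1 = 1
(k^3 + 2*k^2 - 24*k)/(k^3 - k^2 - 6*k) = (-k^2 - 2*k + 24)/(-k^2 + k + 6)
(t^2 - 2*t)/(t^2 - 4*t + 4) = t/(t - 2)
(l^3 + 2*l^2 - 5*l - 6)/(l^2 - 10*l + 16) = (l^2 + 4*l + 3)/(l - 8)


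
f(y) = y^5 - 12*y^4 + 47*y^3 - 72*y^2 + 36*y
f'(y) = 5*y^4 - 48*y^3 + 141*y^2 - 144*y + 36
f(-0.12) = -5.44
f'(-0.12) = 55.39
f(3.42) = -12.73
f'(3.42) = -43.34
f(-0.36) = -24.69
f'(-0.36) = 108.44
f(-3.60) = -5875.75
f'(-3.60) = 5461.06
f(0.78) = 2.43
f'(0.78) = -11.46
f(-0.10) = -4.37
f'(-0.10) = 51.86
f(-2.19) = -1244.23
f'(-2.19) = 1646.79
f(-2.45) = -1732.20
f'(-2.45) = 2121.20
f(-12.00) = -589680.00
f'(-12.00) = 208692.00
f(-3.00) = -3240.00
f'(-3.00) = 3438.00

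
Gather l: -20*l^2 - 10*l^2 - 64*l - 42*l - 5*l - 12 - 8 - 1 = -30*l^2 - 111*l - 21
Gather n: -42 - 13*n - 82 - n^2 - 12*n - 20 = -n^2 - 25*n - 144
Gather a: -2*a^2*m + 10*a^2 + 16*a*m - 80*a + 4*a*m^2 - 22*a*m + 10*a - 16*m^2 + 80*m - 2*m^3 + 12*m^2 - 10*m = a^2*(10 - 2*m) + a*(4*m^2 - 6*m - 70) - 2*m^3 - 4*m^2 + 70*m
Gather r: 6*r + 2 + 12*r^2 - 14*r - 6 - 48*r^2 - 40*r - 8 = -36*r^2 - 48*r - 12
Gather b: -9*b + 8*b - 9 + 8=-b - 1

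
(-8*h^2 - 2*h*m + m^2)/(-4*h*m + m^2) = (2*h + m)/m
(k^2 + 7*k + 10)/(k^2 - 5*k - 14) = (k + 5)/(k - 7)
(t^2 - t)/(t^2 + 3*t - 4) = t/(t + 4)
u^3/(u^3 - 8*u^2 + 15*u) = u^2/(u^2 - 8*u + 15)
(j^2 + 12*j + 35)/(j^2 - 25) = (j + 7)/(j - 5)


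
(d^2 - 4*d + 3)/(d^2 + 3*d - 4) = (d - 3)/(d + 4)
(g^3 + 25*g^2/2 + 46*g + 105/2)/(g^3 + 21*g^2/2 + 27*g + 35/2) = (g + 3)/(g + 1)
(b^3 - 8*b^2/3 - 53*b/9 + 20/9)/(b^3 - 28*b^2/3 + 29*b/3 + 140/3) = (b - 1/3)/(b - 7)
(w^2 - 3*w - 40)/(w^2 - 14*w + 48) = (w + 5)/(w - 6)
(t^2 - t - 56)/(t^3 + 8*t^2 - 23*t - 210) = (t - 8)/(t^2 + t - 30)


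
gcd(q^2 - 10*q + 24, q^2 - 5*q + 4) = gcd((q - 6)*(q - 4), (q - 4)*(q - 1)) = q - 4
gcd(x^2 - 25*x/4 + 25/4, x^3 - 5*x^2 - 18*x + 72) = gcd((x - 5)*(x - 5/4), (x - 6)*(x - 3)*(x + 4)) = 1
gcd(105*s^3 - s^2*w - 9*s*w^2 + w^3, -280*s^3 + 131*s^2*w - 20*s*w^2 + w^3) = 35*s^2 - 12*s*w + w^2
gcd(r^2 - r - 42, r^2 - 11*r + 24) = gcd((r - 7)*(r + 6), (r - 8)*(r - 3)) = 1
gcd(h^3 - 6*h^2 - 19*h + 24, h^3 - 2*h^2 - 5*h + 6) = h - 1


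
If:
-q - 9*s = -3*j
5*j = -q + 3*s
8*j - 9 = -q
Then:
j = 9/5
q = -27/5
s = 6/5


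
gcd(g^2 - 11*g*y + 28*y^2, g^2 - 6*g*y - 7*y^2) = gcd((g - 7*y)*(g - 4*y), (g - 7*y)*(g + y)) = -g + 7*y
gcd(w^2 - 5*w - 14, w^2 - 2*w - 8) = w + 2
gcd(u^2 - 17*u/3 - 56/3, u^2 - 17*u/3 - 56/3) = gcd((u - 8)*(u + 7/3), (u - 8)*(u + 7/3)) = u^2 - 17*u/3 - 56/3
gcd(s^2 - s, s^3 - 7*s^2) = s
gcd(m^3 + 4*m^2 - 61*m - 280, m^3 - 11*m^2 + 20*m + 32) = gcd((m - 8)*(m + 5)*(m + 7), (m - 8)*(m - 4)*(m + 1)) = m - 8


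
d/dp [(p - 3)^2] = 2*p - 6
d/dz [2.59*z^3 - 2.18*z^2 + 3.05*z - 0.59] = 7.77*z^2 - 4.36*z + 3.05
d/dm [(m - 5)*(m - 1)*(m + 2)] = 3*m^2 - 8*m - 7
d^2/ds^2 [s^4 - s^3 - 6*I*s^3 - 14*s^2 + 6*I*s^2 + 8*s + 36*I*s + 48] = 12*s^2 + s*(-6 - 36*I) - 28 + 12*I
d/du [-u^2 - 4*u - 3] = -2*u - 4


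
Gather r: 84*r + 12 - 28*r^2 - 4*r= -28*r^2 + 80*r + 12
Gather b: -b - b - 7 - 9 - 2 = -2*b - 18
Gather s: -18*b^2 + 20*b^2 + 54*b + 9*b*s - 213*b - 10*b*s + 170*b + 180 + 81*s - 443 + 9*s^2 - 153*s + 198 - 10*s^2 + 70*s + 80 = 2*b^2 + 11*b - s^2 + s*(-b - 2) + 15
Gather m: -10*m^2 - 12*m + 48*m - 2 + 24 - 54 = -10*m^2 + 36*m - 32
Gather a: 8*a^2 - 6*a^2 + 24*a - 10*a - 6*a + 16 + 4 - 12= 2*a^2 + 8*a + 8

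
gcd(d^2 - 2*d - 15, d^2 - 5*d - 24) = d + 3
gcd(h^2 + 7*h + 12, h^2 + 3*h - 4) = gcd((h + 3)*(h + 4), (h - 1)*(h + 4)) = h + 4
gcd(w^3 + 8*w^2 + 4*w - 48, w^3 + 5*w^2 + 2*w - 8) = w + 4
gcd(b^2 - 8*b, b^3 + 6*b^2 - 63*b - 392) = b - 8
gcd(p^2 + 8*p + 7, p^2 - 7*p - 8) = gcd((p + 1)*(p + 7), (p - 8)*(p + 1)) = p + 1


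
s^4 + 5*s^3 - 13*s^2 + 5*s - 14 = (s - 2)*(s + 7)*(s - I)*(s + I)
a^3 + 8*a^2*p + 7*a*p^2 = a*(a + p)*(a + 7*p)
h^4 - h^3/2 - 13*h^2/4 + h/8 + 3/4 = (h - 2)*(h - 1/2)*(h + 1/2)*(h + 3/2)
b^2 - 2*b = b*(b - 2)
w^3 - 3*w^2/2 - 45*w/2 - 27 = (w - 6)*(w + 3/2)*(w + 3)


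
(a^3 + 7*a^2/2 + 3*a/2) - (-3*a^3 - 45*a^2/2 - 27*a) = 4*a^3 + 26*a^2 + 57*a/2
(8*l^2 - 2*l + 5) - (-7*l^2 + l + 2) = 15*l^2 - 3*l + 3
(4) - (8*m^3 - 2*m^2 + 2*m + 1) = -8*m^3 + 2*m^2 - 2*m + 3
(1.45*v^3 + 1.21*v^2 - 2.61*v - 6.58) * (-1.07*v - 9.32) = -1.5515*v^4 - 14.8087*v^3 - 8.4845*v^2 + 31.3658*v + 61.3256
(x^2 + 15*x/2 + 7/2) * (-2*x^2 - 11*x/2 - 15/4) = -2*x^4 - 41*x^3/2 - 52*x^2 - 379*x/8 - 105/8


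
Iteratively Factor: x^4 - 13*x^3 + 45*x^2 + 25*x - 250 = (x - 5)*(x^3 - 8*x^2 + 5*x + 50) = (x - 5)^2*(x^2 - 3*x - 10) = (x - 5)^3*(x + 2)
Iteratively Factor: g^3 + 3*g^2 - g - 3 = (g - 1)*(g^2 + 4*g + 3) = (g - 1)*(g + 3)*(g + 1)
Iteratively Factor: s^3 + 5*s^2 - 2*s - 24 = (s + 4)*(s^2 + s - 6) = (s - 2)*(s + 4)*(s + 3)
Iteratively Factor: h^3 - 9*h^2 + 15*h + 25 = (h - 5)*(h^2 - 4*h - 5) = (h - 5)^2*(h + 1)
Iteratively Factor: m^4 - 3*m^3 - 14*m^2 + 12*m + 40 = (m - 2)*(m^3 - m^2 - 16*m - 20) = (m - 2)*(m + 2)*(m^2 - 3*m - 10) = (m - 2)*(m + 2)^2*(m - 5)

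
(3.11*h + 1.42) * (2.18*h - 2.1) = 6.7798*h^2 - 3.4354*h - 2.982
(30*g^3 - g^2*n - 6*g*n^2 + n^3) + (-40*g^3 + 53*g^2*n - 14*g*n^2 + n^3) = -10*g^3 + 52*g^2*n - 20*g*n^2 + 2*n^3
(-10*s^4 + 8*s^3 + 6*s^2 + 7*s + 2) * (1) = -10*s^4 + 8*s^3 + 6*s^2 + 7*s + 2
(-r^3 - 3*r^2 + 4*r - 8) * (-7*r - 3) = 7*r^4 + 24*r^3 - 19*r^2 + 44*r + 24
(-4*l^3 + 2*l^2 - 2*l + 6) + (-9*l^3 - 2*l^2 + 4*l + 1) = -13*l^3 + 2*l + 7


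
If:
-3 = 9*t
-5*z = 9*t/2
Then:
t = -1/3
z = 3/10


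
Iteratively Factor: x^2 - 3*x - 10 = (x - 5)*(x + 2)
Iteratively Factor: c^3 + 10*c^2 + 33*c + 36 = (c + 4)*(c^2 + 6*c + 9) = (c + 3)*(c + 4)*(c + 3)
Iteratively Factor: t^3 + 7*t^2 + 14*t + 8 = (t + 2)*(t^2 + 5*t + 4) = (t + 1)*(t + 2)*(t + 4)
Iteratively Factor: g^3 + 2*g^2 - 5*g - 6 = (g + 1)*(g^2 + g - 6) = (g + 1)*(g + 3)*(g - 2)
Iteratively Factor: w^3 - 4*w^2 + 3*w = (w - 1)*(w^2 - 3*w) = (w - 3)*(w - 1)*(w)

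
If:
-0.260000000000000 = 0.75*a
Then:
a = -0.35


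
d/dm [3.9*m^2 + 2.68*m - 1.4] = 7.8*m + 2.68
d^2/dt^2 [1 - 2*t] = 0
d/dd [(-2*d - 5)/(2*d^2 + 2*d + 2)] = (-d^2 - d + (2*d + 1)*(2*d + 5)/2 - 1)/(d^2 + d + 1)^2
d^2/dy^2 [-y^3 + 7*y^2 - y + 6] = 14 - 6*y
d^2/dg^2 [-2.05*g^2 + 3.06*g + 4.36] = -4.10000000000000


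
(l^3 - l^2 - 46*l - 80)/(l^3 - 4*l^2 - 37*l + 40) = (l + 2)/(l - 1)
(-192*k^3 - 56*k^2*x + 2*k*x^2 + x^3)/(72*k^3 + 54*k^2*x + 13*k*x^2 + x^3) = (-8*k + x)/(3*k + x)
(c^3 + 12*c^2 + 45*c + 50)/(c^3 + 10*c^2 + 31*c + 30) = (c + 5)/(c + 3)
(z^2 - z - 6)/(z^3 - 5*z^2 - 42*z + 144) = (z + 2)/(z^2 - 2*z - 48)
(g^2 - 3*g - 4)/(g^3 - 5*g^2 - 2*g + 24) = (g + 1)/(g^2 - g - 6)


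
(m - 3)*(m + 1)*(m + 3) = m^3 + m^2 - 9*m - 9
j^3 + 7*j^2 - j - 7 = (j - 1)*(j + 1)*(j + 7)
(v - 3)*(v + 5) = v^2 + 2*v - 15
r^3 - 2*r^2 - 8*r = r*(r - 4)*(r + 2)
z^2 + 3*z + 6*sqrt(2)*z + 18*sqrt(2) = (z + 3)*(z + 6*sqrt(2))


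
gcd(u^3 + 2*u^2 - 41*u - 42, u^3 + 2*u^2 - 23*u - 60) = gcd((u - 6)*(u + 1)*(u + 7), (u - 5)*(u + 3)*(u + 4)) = 1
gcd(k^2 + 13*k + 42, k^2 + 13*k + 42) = k^2 + 13*k + 42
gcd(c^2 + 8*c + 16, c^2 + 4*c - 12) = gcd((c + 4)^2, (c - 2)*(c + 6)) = 1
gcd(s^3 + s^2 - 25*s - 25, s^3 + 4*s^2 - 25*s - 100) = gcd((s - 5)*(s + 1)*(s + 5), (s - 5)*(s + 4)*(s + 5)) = s^2 - 25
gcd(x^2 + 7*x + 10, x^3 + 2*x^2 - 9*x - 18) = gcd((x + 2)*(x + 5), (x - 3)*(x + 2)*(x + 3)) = x + 2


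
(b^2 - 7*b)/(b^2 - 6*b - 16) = b*(7 - b)/(-b^2 + 6*b + 16)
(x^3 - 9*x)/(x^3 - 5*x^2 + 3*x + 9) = x*(x + 3)/(x^2 - 2*x - 3)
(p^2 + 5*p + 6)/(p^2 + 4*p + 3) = (p + 2)/(p + 1)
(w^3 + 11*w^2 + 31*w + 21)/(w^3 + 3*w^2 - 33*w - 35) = (w + 3)/(w - 5)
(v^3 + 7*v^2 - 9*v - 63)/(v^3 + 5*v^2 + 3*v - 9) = (v^2 + 4*v - 21)/(v^2 + 2*v - 3)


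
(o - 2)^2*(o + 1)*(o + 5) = o^4 + 2*o^3 - 15*o^2 + 4*o + 20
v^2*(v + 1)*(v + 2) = v^4 + 3*v^3 + 2*v^2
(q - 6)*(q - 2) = q^2 - 8*q + 12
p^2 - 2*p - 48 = (p - 8)*(p + 6)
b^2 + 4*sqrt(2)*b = b*(b + 4*sqrt(2))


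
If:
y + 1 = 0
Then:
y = -1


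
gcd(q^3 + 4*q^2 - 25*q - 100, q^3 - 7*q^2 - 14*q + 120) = q^2 - q - 20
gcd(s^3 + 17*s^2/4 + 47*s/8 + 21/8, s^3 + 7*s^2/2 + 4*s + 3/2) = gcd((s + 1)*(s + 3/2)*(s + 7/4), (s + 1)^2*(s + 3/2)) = s^2 + 5*s/2 + 3/2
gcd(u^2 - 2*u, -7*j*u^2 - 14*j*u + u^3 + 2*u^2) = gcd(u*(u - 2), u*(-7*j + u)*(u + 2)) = u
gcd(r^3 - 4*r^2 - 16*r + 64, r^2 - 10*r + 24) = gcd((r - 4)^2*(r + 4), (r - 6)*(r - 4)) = r - 4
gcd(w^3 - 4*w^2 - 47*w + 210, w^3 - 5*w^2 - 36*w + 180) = w^2 - 11*w + 30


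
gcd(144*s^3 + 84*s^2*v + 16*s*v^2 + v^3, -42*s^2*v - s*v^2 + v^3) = 6*s + v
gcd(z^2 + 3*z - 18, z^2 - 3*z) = z - 3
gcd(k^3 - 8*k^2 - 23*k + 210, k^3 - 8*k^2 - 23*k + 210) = k^3 - 8*k^2 - 23*k + 210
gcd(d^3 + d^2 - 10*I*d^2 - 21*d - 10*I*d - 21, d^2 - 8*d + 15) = 1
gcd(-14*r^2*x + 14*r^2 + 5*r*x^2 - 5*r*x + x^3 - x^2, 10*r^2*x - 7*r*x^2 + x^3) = -2*r + x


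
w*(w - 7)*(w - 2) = w^3 - 9*w^2 + 14*w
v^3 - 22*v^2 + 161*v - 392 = (v - 8)*(v - 7)^2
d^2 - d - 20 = (d - 5)*(d + 4)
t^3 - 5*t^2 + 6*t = t*(t - 3)*(t - 2)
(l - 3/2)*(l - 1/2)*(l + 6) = l^3 + 4*l^2 - 45*l/4 + 9/2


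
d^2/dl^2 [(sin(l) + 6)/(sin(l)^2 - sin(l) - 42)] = (-7*sin(l) + cos(l)^2 + 1)/(sin(l) - 7)^3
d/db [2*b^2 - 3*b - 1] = 4*b - 3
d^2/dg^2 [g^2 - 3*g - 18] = 2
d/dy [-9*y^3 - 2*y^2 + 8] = y*(-27*y - 4)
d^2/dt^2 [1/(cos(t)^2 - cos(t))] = (-(1 - cos(2*t))^2 - 15*cos(t)/4 - 3*cos(2*t)/2 + 3*cos(3*t)/4 + 9/2)/((cos(t) - 1)^3*cos(t)^3)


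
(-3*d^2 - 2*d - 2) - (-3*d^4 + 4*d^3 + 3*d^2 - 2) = 3*d^4 - 4*d^3 - 6*d^2 - 2*d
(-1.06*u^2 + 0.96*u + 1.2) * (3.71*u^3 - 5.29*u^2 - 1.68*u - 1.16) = -3.9326*u^5 + 9.169*u^4 + 1.1544*u^3 - 6.7312*u^2 - 3.1296*u - 1.392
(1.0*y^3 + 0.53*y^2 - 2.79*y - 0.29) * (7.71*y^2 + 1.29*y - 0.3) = 7.71*y^5 + 5.3763*y^4 - 21.1272*y^3 - 5.994*y^2 + 0.4629*y + 0.087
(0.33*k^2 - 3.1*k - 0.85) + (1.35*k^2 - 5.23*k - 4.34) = 1.68*k^2 - 8.33*k - 5.19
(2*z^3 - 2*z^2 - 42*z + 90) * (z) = 2*z^4 - 2*z^3 - 42*z^2 + 90*z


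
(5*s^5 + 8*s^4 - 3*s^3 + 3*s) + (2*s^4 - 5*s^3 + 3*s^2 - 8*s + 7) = 5*s^5 + 10*s^4 - 8*s^3 + 3*s^2 - 5*s + 7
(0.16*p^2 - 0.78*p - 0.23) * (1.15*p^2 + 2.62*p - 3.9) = 0.184*p^4 - 0.4778*p^3 - 2.9321*p^2 + 2.4394*p + 0.897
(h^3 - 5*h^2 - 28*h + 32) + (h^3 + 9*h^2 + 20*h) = 2*h^3 + 4*h^2 - 8*h + 32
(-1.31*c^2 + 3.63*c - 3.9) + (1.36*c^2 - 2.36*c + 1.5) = 0.05*c^2 + 1.27*c - 2.4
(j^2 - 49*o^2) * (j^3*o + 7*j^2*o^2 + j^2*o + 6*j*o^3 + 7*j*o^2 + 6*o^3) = j^5*o + 7*j^4*o^2 + j^4*o - 43*j^3*o^3 + 7*j^3*o^2 - 343*j^2*o^4 - 43*j^2*o^3 - 294*j*o^5 - 343*j*o^4 - 294*o^5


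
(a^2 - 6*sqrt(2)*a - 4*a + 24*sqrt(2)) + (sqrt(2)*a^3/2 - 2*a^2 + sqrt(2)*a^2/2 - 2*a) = sqrt(2)*a^3/2 - a^2 + sqrt(2)*a^2/2 - 6*sqrt(2)*a - 6*a + 24*sqrt(2)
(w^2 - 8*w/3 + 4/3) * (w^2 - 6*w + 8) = w^4 - 26*w^3/3 + 76*w^2/3 - 88*w/3 + 32/3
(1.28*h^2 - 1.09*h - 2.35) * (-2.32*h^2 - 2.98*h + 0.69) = -2.9696*h^4 - 1.2856*h^3 + 9.5834*h^2 + 6.2509*h - 1.6215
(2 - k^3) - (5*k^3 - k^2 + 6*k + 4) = -6*k^3 + k^2 - 6*k - 2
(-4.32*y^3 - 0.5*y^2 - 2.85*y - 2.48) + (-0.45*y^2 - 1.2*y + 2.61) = -4.32*y^3 - 0.95*y^2 - 4.05*y + 0.13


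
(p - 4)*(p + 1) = p^2 - 3*p - 4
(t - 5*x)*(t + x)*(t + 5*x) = t^3 + t^2*x - 25*t*x^2 - 25*x^3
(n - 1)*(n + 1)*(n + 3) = n^3 + 3*n^2 - n - 3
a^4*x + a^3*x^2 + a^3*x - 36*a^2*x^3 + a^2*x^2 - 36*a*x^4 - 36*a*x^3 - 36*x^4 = (a - 6*x)*(a + x)*(a + 6*x)*(a*x + x)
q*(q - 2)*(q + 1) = q^3 - q^2 - 2*q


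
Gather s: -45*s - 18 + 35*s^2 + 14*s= 35*s^2 - 31*s - 18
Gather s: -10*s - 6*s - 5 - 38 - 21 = -16*s - 64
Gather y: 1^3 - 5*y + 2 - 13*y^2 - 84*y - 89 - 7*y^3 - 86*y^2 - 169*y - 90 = -7*y^3 - 99*y^2 - 258*y - 176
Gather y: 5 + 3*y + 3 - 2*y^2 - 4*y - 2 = -2*y^2 - y + 6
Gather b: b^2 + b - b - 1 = b^2 - 1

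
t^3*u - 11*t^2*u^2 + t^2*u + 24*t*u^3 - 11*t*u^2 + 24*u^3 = (t - 8*u)*(t - 3*u)*(t*u + u)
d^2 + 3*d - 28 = (d - 4)*(d + 7)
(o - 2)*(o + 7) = o^2 + 5*o - 14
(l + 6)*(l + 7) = l^2 + 13*l + 42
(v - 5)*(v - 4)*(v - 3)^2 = v^4 - 15*v^3 + 83*v^2 - 201*v + 180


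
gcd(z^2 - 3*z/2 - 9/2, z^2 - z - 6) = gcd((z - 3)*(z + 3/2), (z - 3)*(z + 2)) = z - 3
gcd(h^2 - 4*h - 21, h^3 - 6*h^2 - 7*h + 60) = h + 3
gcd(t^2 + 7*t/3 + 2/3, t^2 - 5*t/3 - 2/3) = t + 1/3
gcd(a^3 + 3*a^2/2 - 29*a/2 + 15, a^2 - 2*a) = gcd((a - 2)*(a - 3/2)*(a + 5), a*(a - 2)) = a - 2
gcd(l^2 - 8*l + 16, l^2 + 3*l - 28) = l - 4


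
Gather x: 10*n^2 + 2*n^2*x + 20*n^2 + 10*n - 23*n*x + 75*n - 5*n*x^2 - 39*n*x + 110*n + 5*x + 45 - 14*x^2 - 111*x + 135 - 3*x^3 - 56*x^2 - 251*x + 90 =30*n^2 + 195*n - 3*x^3 + x^2*(-5*n - 70) + x*(2*n^2 - 62*n - 357) + 270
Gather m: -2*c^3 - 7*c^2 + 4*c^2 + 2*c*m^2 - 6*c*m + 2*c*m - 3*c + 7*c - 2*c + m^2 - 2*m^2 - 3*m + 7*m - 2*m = -2*c^3 - 3*c^2 + 2*c + m^2*(2*c - 1) + m*(2 - 4*c)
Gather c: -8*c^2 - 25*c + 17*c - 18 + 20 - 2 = -8*c^2 - 8*c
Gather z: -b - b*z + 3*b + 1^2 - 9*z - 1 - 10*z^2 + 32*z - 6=2*b - 10*z^2 + z*(23 - b) - 6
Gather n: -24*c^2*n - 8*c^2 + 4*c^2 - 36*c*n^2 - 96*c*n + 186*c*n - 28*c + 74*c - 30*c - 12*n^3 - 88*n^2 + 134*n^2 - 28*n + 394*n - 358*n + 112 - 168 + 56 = -4*c^2 + 16*c - 12*n^3 + n^2*(46 - 36*c) + n*(-24*c^2 + 90*c + 8)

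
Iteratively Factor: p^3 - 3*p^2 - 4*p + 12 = (p - 3)*(p^2 - 4) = (p - 3)*(p - 2)*(p + 2)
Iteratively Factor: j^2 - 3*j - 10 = (j + 2)*(j - 5)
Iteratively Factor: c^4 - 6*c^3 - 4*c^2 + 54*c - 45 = (c + 3)*(c^3 - 9*c^2 + 23*c - 15) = (c - 3)*(c + 3)*(c^2 - 6*c + 5) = (c - 3)*(c - 1)*(c + 3)*(c - 5)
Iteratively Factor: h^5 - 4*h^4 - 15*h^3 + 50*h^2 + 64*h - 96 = (h - 1)*(h^4 - 3*h^3 - 18*h^2 + 32*h + 96) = (h - 1)*(h + 2)*(h^3 - 5*h^2 - 8*h + 48) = (h - 4)*(h - 1)*(h + 2)*(h^2 - h - 12) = (h - 4)^2*(h - 1)*(h + 2)*(h + 3)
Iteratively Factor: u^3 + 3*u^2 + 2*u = (u + 1)*(u^2 + 2*u) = u*(u + 1)*(u + 2)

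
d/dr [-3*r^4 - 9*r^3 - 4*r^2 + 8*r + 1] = -12*r^3 - 27*r^2 - 8*r + 8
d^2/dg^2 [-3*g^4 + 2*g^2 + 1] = 4 - 36*g^2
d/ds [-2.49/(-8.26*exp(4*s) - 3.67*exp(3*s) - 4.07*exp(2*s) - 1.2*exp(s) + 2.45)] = (-82.2696*exp(3*s) - 27.4149*exp(2*s) - 20.2686*exp(s) - 2.988)*exp(s)/(8.26*exp(4*s) + 3.67*exp(3*s) + 4.07*exp(2*s) + 1.2*exp(s) - 2.45)^2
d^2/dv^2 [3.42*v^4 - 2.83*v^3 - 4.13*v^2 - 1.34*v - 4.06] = 41.04*v^2 - 16.98*v - 8.26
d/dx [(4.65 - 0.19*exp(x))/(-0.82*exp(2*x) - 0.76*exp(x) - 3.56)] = (-0.1558*exp(2*x) + 7.626*exp(x) + 4.2104)*exp(x)/(0.6724*exp(4*x) + 1.2464*exp(3*x) + 6.416*exp(2*x) + 5.4112*exp(x) + 12.6736)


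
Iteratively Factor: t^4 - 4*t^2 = (t - 2)*(t^3 + 2*t^2) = (t - 2)*(t + 2)*(t^2) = t*(t - 2)*(t + 2)*(t)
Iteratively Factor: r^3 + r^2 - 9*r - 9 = (r - 3)*(r^2 + 4*r + 3) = (r - 3)*(r + 1)*(r + 3)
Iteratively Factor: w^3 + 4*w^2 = (w)*(w^2 + 4*w) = w*(w + 4)*(w)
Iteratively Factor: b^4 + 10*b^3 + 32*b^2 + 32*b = (b + 2)*(b^3 + 8*b^2 + 16*b) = b*(b + 2)*(b^2 + 8*b + 16) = b*(b + 2)*(b + 4)*(b + 4)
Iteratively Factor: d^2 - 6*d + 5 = (d - 1)*(d - 5)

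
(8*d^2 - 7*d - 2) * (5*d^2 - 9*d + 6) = 40*d^4 - 107*d^3 + 101*d^2 - 24*d - 12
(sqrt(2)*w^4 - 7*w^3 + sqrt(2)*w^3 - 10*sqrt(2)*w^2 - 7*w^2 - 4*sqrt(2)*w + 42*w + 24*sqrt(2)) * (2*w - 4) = 2*sqrt(2)*w^5 - 14*w^4 - 2*sqrt(2)*w^4 - 24*sqrt(2)*w^3 + 14*w^3 + 32*sqrt(2)*w^2 + 112*w^2 - 168*w + 64*sqrt(2)*w - 96*sqrt(2)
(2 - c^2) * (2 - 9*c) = 9*c^3 - 2*c^2 - 18*c + 4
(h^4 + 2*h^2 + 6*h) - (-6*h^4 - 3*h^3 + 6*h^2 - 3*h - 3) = 7*h^4 + 3*h^3 - 4*h^2 + 9*h + 3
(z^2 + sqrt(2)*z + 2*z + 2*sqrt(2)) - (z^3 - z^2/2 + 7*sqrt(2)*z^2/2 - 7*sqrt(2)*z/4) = -z^3 - 7*sqrt(2)*z^2/2 + 3*z^2/2 + 2*z + 11*sqrt(2)*z/4 + 2*sqrt(2)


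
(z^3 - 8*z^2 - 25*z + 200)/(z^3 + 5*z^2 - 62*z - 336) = (z^2 - 25)/(z^2 + 13*z + 42)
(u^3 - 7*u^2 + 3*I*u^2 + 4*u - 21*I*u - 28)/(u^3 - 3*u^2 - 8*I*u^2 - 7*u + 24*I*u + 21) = (u^2 + u*(-7 + 4*I) - 28*I)/(u^2 - u*(3 + 7*I) + 21*I)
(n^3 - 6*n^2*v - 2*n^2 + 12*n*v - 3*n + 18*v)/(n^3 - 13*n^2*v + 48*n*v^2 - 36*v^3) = (n^2 - 2*n - 3)/(n^2 - 7*n*v + 6*v^2)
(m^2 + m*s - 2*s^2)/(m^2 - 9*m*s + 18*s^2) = (m^2 + m*s - 2*s^2)/(m^2 - 9*m*s + 18*s^2)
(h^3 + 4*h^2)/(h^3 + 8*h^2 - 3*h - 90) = h^2*(h + 4)/(h^3 + 8*h^2 - 3*h - 90)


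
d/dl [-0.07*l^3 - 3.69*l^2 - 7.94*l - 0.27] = -0.21*l^2 - 7.38*l - 7.94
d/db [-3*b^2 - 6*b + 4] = -6*b - 6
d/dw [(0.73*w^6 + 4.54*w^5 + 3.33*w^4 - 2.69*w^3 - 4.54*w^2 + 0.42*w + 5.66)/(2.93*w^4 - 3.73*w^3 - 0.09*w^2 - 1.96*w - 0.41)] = (4.2778*w^9 + 5.13349999999999*w^8 - 34.1312*w^7 - 12.919*w^6 - 11.3844*w^5 - 49.2713*w^4 - 58.1184*w^3 + 75.5803*w^2 + 4.7416*w + 10.9214)/(8.5849*w^8 - 21.8578*w^7 + 13.3855*w^6 - 10.8142*w^5 + 12.2271*w^4 + 3.4114*w^3 + 3.9154*w^2 + 1.6072*w + 0.1681)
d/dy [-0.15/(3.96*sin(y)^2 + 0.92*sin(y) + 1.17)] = (1.188*sin(y) + 0.138)*cos(y)/(3.96*sin(y)^2 + 0.92*sin(y) + 1.17)^2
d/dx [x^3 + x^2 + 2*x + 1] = 3*x^2 + 2*x + 2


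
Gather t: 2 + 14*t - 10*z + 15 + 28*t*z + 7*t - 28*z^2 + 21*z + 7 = t*(28*z + 21) - 28*z^2 + 11*z + 24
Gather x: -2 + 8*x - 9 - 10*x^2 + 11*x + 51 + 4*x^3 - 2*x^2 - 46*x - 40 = 4*x^3 - 12*x^2 - 27*x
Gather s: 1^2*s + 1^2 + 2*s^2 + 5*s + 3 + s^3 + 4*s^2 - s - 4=s^3 + 6*s^2 + 5*s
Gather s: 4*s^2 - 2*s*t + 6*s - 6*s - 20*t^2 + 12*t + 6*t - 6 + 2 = 4*s^2 - 2*s*t - 20*t^2 + 18*t - 4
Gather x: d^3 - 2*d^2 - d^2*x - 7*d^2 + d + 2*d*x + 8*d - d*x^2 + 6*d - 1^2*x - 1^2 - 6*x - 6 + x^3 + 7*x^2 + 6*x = d^3 - 9*d^2 + 15*d + x^3 + x^2*(7 - d) + x*(-d^2 + 2*d - 1) - 7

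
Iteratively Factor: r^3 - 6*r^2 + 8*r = (r - 4)*(r^2 - 2*r) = (r - 4)*(r - 2)*(r)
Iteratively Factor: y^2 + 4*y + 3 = (y + 1)*(y + 3)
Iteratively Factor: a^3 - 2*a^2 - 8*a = (a)*(a^2 - 2*a - 8) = a*(a - 4)*(a + 2)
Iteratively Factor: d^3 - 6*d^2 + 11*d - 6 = (d - 3)*(d^2 - 3*d + 2) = (d - 3)*(d - 1)*(d - 2)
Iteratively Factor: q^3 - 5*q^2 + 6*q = (q - 3)*(q^2 - 2*q) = (q - 3)*(q - 2)*(q)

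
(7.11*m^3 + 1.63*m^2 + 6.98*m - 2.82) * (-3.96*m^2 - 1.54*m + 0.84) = -28.1556*m^5 - 17.4042*m^4 - 24.1786*m^3 + 1.7872*m^2 + 10.206*m - 2.3688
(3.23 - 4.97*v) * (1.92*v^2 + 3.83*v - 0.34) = -9.5424*v^3 - 12.8335*v^2 + 14.0607*v - 1.0982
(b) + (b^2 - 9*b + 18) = b^2 - 8*b + 18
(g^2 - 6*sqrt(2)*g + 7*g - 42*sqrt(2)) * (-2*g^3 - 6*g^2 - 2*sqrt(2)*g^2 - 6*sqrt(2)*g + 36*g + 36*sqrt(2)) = -2*g^5 - 20*g^4 + 10*sqrt(2)*g^4 + 18*g^3 + 100*sqrt(2)*g^3 + 30*sqrt(2)*g^2 + 492*g^2 - 1260*sqrt(2)*g + 72*g - 3024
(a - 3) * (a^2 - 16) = a^3 - 3*a^2 - 16*a + 48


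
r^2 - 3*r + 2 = (r - 2)*(r - 1)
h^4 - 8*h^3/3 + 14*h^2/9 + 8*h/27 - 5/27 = (h - 5/3)*(h - 1)*(h - 1/3)*(h + 1/3)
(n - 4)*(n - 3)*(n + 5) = n^3 - 2*n^2 - 23*n + 60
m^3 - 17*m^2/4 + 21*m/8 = m*(m - 7/2)*(m - 3/4)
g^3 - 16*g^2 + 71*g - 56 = (g - 8)*(g - 7)*(g - 1)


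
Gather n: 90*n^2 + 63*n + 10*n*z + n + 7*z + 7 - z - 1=90*n^2 + n*(10*z + 64) + 6*z + 6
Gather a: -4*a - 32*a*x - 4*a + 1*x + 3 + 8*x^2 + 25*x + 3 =a*(-32*x - 8) + 8*x^2 + 26*x + 6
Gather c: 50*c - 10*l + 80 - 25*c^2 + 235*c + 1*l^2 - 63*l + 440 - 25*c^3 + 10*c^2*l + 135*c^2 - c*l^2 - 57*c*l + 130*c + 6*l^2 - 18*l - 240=-25*c^3 + c^2*(10*l + 110) + c*(-l^2 - 57*l + 415) + 7*l^2 - 91*l + 280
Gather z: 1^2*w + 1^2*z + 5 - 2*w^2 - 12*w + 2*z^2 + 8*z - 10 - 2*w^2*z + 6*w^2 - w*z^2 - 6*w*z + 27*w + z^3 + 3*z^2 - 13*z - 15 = 4*w^2 + 16*w + z^3 + z^2*(5 - w) + z*(-2*w^2 - 6*w - 4) - 20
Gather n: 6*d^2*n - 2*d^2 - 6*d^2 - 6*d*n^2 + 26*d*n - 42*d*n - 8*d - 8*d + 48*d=-8*d^2 - 6*d*n^2 + 32*d + n*(6*d^2 - 16*d)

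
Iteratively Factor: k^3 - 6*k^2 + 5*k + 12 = (k - 4)*(k^2 - 2*k - 3) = (k - 4)*(k + 1)*(k - 3)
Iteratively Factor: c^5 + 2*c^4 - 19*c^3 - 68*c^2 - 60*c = (c + 2)*(c^4 - 19*c^2 - 30*c) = (c - 5)*(c + 2)*(c^3 + 5*c^2 + 6*c) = (c - 5)*(c + 2)^2*(c^2 + 3*c) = c*(c - 5)*(c + 2)^2*(c + 3)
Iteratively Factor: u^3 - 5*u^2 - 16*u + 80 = (u - 5)*(u^2 - 16) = (u - 5)*(u - 4)*(u + 4)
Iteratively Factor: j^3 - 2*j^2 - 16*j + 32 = (j - 2)*(j^2 - 16) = (j - 4)*(j - 2)*(j + 4)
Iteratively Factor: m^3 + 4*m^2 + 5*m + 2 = (m + 1)*(m^2 + 3*m + 2) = (m + 1)*(m + 2)*(m + 1)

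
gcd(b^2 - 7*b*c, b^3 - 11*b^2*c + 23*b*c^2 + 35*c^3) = b - 7*c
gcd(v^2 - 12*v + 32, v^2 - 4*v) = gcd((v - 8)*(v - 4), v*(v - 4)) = v - 4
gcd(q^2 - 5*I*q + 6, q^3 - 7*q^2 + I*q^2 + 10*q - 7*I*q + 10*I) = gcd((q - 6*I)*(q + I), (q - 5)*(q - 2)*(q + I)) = q + I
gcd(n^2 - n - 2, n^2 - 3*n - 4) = n + 1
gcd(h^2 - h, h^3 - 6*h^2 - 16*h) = h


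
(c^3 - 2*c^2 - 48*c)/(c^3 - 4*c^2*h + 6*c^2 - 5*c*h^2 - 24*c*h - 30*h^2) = c*(c - 8)/(c^2 - 4*c*h - 5*h^2)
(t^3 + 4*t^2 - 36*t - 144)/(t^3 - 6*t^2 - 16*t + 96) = (t + 6)/(t - 4)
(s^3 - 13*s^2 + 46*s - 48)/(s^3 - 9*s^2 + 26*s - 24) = (s - 8)/(s - 4)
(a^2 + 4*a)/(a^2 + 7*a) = (a + 4)/(a + 7)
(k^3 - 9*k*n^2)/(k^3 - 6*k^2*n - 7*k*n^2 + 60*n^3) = k*(k - 3*n)/(k^2 - 9*k*n + 20*n^2)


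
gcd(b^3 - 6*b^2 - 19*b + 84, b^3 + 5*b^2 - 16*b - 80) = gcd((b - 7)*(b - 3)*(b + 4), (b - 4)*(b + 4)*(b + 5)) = b + 4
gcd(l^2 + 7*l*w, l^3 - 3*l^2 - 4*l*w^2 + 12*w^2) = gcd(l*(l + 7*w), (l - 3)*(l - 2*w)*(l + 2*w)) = 1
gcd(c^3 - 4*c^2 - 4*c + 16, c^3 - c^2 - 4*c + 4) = c^2 - 4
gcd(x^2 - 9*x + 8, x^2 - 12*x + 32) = x - 8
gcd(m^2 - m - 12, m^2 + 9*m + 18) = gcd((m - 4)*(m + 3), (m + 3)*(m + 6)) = m + 3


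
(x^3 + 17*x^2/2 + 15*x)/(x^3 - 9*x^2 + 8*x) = (x^2 + 17*x/2 + 15)/(x^2 - 9*x + 8)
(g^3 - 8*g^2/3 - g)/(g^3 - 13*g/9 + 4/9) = 3*g*(3*g^2 - 8*g - 3)/(9*g^3 - 13*g + 4)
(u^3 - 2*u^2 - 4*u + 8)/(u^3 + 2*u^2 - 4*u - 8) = (u - 2)/(u + 2)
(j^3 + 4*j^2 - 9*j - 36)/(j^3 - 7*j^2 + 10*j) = (j^3 + 4*j^2 - 9*j - 36)/(j*(j^2 - 7*j + 10))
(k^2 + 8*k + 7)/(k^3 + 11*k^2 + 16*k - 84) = (k + 1)/(k^2 + 4*k - 12)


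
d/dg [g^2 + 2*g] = 2*g + 2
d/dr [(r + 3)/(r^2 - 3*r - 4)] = (-r^2 - 6*r + 5)/(r^4 - 6*r^3 + r^2 + 24*r + 16)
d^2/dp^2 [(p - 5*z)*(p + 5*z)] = 2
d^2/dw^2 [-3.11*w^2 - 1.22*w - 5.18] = -6.22000000000000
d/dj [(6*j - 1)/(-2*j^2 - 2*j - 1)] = 4*(3*j^2 - j - 2)/(4*j^4 + 8*j^3 + 8*j^2 + 4*j + 1)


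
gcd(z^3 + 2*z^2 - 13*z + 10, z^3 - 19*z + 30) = z^2 + 3*z - 10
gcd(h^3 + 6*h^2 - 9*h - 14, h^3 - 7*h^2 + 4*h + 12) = h^2 - h - 2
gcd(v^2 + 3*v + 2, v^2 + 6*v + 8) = v + 2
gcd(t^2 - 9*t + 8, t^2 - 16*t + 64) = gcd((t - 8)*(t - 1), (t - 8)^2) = t - 8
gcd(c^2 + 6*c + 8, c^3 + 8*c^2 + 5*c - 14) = c + 2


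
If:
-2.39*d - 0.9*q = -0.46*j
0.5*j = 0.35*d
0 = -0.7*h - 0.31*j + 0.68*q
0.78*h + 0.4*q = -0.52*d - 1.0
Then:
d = 0.42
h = -1.07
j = 0.29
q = -0.96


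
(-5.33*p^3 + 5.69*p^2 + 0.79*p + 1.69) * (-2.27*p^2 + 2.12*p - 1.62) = 12.0991*p^5 - 24.2159*p^4 + 18.9041*p^3 - 11.3793*p^2 + 2.303*p - 2.7378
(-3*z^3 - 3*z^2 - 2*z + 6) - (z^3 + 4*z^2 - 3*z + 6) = -4*z^3 - 7*z^2 + z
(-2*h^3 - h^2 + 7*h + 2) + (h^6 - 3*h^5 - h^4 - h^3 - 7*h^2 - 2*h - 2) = h^6 - 3*h^5 - h^4 - 3*h^3 - 8*h^2 + 5*h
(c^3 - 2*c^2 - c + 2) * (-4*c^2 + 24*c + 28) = -4*c^5 + 32*c^4 - 16*c^3 - 88*c^2 + 20*c + 56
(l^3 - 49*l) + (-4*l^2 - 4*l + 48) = l^3 - 4*l^2 - 53*l + 48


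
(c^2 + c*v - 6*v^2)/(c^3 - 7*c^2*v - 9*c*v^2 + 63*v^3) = (c - 2*v)/(c^2 - 10*c*v + 21*v^2)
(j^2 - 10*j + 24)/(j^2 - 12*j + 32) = (j - 6)/(j - 8)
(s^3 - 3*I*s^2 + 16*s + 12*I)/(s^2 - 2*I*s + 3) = (s^2 - 4*I*s + 12)/(s - 3*I)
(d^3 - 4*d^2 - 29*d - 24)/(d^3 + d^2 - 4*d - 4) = (d^2 - 5*d - 24)/(d^2 - 4)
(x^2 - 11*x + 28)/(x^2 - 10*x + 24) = (x - 7)/(x - 6)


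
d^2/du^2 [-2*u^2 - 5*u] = -4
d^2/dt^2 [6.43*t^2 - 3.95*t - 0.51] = 12.8600000000000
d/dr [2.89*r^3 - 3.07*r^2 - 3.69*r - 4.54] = 8.67*r^2 - 6.14*r - 3.69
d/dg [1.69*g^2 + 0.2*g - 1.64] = 3.38*g + 0.2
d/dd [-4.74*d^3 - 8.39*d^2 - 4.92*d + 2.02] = -14.22*d^2 - 16.78*d - 4.92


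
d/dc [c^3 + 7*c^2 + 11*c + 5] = 3*c^2 + 14*c + 11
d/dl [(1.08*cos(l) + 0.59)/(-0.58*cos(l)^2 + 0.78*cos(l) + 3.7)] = (0.6264*sin(l)^2 - 0.6844*cos(l) - 4.1622)*sin(l)/(-0.58*cos(l)^2 + 0.78*cos(l) + 3.7)^2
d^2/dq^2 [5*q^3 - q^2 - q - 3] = 30*q - 2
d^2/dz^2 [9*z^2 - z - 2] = 18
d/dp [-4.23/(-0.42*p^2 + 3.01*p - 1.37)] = (12.7323 - 3.5532*p)/(0.42*p^2 - 3.01*p + 1.37)^2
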